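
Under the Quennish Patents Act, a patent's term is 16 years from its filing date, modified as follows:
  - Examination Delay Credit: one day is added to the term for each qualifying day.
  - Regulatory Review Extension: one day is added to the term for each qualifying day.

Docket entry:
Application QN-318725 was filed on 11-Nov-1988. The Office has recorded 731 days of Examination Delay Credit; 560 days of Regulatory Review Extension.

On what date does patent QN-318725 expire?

Base term: filing date + 16 years → 11 November 2004.
Examination Delay Credit: +731 days → 12 November 2006.
Regulatory Review Extension: +560 days → 25 May 2008.

May 25, 2008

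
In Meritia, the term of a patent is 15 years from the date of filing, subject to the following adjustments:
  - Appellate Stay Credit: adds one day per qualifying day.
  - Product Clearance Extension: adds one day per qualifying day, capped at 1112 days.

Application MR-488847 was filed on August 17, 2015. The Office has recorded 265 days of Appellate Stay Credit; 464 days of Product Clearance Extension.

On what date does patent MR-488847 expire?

Base term: filing date + 15 years → 17 August 2030.
Appellate Stay Credit: +265 days → 9 May 2031.
Product Clearance Extension: 464 days (within the 1112-day cap) → +464 days → 15 August 2032.

August 15, 2032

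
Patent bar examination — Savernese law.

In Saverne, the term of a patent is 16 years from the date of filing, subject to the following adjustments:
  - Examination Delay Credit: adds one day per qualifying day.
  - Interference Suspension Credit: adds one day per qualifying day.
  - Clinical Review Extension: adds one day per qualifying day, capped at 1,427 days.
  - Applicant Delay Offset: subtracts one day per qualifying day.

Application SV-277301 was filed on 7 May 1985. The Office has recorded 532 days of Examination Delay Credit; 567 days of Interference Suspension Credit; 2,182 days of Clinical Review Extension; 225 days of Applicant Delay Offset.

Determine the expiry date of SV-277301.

Base term: filing date + 16 years → 7 May 2001.
Examination Delay Credit: +532 days → 21 October 2002.
Interference Suspension Credit: +567 days → 10 May 2004.
Clinical Review Extension: 2182 days claimed exceeds the 1427-day cap, so +1427 days → 6 April 2008.
Applicant Delay Offset: −225 days → 25 August 2007.

August 25, 2007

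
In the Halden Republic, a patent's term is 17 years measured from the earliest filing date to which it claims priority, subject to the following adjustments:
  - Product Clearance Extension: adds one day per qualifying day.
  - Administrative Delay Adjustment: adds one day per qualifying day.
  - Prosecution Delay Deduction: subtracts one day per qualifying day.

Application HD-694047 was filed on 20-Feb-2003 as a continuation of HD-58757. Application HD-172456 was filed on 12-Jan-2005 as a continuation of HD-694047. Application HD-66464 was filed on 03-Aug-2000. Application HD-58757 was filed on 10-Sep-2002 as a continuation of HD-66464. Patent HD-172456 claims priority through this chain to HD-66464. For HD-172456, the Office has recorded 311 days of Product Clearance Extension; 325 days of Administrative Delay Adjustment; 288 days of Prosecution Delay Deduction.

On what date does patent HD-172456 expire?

Earliest priority filing: 3 August 2000.
Base term: 3 August 2000 + 17 years → 3 August 2017.
Product Clearance Extension: +311 days → 10 June 2018.
Administrative Delay Adjustment: +325 days → 1 May 2019.
Prosecution Delay Deduction: −288 days → 17 July 2018.

July 17, 2018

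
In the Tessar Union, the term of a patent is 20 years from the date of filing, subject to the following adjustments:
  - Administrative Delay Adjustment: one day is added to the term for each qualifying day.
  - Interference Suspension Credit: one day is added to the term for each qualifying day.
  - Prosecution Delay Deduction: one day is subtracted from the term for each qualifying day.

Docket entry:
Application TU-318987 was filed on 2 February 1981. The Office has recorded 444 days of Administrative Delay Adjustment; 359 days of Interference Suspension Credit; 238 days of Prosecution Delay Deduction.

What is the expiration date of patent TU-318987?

2002-08-21

Base term: filing date + 20 years → 2 February 2001.
Administrative Delay Adjustment: +444 days → 22 April 2002.
Interference Suspension Credit: +359 days → 16 April 2003.
Prosecution Delay Deduction: −238 days → 21 August 2002.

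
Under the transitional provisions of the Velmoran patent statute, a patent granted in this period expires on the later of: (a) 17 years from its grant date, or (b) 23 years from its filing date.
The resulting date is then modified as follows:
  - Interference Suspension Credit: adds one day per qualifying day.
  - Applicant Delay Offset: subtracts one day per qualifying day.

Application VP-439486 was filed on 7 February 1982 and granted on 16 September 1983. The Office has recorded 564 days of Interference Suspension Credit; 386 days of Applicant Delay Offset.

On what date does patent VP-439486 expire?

(a) grant + 17 years → 16 September 2000.
(b) filing + 23 years → 7 February 2005.
Later of the two: 7 February 2005.
Interference Suspension Credit: +564 days → 25 August 2006.
Applicant Delay Offset: −386 days → 4 August 2005.

August 4, 2005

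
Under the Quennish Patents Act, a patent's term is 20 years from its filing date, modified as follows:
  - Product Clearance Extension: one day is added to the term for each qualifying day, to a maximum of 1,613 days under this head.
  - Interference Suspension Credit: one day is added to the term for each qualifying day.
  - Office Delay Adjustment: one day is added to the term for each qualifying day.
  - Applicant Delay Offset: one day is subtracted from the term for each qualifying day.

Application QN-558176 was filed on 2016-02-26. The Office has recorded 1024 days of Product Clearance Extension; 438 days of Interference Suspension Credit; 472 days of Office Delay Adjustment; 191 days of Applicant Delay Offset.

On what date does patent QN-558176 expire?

December 4, 2040

Base term: filing date + 20 years → 26 February 2036.
Product Clearance Extension: 1024 days (within the 1613-day cap) → +1024 days → 16 December 2038.
Interference Suspension Credit: +438 days → 27 February 2040.
Office Delay Adjustment: +472 days → 13 June 2041.
Applicant Delay Offset: −191 days → 4 December 2040.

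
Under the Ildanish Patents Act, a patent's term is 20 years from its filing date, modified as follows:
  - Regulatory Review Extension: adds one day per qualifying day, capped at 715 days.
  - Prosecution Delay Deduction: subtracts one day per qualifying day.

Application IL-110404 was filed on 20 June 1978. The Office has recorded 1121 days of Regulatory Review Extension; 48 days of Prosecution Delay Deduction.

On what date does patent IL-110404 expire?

April 17, 2000

Base term: filing date + 20 years → 20 June 1998.
Regulatory Review Extension: 1121 days claimed exceeds the 715-day cap, so +715 days → 4 June 2000.
Prosecution Delay Deduction: −48 days → 17 April 2000.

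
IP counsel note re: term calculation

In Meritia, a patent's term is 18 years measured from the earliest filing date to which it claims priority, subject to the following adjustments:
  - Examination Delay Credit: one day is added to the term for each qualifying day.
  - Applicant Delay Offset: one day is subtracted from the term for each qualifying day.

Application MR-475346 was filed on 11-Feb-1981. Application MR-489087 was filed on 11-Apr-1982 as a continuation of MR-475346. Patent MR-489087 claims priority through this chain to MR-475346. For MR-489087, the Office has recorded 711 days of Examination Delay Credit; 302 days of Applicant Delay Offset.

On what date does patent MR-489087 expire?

Earliest priority filing: 11 February 1981.
Base term: 11 February 1981 + 18 years → 11 February 1999.
Examination Delay Credit: +711 days → 22 January 2001.
Applicant Delay Offset: −302 days → 26 March 2000.

March 26, 2000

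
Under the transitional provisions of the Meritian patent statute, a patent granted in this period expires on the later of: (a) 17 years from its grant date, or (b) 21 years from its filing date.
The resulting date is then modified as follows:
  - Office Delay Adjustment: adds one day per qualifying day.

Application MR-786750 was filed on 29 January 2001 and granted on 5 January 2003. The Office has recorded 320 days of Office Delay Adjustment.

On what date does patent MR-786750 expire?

(a) grant + 17 years → 5 January 2020.
(b) filing + 21 years → 29 January 2022.
Later of the two: 29 January 2022.
Office Delay Adjustment: +320 days → 15 December 2022.

2022-12-15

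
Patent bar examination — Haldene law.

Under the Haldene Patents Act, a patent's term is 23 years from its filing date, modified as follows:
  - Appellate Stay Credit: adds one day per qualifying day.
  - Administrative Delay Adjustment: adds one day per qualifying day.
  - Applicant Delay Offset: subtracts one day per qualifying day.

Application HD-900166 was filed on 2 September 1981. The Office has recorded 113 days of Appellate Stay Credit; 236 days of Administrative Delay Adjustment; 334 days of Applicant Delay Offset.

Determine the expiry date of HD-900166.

Base term: filing date + 23 years → 2 September 2004.
Appellate Stay Credit: +113 days → 24 December 2004.
Administrative Delay Adjustment: +236 days → 17 August 2005.
Applicant Delay Offset: −334 days → 17 September 2004.

2004-09-17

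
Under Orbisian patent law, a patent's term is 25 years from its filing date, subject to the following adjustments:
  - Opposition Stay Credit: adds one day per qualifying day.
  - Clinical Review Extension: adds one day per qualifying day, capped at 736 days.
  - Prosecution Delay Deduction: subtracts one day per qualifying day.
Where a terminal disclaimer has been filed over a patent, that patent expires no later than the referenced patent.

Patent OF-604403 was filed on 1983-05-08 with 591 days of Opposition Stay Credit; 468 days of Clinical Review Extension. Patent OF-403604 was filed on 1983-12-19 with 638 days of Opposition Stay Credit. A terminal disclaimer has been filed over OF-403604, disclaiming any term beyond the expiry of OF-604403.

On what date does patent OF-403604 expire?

2010-09-18

Natural term of OF-403604:
  Base: filing + 25 years → 19 December 2008.
  Opposition Stay Credit: +638 days → 18 September 2010.
Expiry of referenced patent OF-604403:
  Base: filing + 25 years → 8 May 2008.
  Opposition Stay Credit: +591 days → 20 December 2009.
  Clinical Review Extension: 468 days (within the 736-day cap) → +468 days → 2 April 2011.
Terminal disclaimer: OF-403604 expires on the earlier of 18 September 2010 and 2 April 2011.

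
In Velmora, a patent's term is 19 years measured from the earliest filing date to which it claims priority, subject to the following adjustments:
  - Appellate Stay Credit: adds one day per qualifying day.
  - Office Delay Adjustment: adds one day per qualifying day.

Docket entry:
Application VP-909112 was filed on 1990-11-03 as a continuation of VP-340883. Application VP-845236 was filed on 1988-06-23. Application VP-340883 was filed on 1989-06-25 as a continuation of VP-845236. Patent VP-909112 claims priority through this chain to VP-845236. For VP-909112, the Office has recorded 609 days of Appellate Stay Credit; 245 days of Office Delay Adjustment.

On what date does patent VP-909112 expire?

Earliest priority filing: 23 June 1988.
Base term: 23 June 1988 + 19 years → 23 June 2007.
Appellate Stay Credit: +609 days → 21 February 2009.
Office Delay Adjustment: +245 days → 24 October 2009.

2009-10-24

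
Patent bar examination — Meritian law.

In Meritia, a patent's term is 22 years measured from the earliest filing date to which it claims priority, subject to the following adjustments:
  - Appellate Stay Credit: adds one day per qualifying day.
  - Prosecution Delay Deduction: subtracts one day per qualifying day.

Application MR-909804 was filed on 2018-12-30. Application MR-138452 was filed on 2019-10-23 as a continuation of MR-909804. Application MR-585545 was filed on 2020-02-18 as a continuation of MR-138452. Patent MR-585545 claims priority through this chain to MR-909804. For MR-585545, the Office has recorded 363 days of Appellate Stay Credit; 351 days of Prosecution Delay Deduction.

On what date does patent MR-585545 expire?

January 11, 2041

Earliest priority filing: 30 December 2018.
Base term: 30 December 2018 + 22 years → 30 December 2040.
Appellate Stay Credit: +363 days → 28 December 2041.
Prosecution Delay Deduction: −351 days → 11 January 2041.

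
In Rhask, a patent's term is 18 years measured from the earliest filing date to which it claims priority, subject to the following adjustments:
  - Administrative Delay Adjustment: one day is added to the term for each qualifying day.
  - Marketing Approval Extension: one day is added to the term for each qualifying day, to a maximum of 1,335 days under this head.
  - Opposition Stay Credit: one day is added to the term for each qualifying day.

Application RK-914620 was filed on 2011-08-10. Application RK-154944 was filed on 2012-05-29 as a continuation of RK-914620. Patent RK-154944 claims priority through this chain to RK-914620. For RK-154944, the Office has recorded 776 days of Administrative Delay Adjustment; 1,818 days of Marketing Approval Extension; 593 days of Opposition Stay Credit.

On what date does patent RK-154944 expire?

2037-01-04

Earliest priority filing: 10 August 2011.
Base term: 10 August 2011 + 18 years → 10 August 2029.
Administrative Delay Adjustment: +776 days → 25 September 2031.
Marketing Approval Extension: 1818 days claimed exceeds the 1335-day cap, so +1335 days → 22 May 2035.
Opposition Stay Credit: +593 days → 4 January 2037.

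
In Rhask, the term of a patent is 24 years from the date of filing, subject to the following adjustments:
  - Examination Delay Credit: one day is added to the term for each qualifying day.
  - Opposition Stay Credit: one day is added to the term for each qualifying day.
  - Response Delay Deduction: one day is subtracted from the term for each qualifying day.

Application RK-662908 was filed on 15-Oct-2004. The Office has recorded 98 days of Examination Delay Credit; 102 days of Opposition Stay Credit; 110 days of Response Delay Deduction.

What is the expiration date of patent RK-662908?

Base term: filing date + 24 years → 15 October 2028.
Examination Delay Credit: +98 days → 21 January 2029.
Opposition Stay Credit: +102 days → 3 May 2029.
Response Delay Deduction: −110 days → 13 January 2029.

2029-01-13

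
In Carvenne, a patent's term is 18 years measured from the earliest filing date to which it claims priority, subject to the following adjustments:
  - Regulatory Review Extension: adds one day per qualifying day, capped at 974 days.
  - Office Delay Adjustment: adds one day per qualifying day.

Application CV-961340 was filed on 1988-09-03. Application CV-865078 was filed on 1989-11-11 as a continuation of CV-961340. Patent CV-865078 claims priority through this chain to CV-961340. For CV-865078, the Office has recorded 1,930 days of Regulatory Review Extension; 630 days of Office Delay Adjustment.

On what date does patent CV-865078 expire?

Earliest priority filing: 3 September 1988.
Base term: 3 September 1988 + 18 years → 3 September 2006.
Regulatory Review Extension: 1930 days claimed exceeds the 974-day cap, so +974 days → 4 May 2009.
Office Delay Adjustment: +630 days → 24 January 2011.

2011-01-24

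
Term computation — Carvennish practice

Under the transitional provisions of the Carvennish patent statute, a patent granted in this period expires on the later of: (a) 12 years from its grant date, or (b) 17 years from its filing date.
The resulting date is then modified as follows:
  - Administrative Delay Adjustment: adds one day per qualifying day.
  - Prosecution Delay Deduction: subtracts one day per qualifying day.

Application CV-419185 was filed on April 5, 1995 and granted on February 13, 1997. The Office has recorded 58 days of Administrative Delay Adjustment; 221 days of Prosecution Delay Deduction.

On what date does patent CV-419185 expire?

(a) grant + 12 years → 13 February 2009.
(b) filing + 17 years → 5 April 2012.
Later of the two: 5 April 2012.
Administrative Delay Adjustment: +58 days → 2 June 2012.
Prosecution Delay Deduction: −221 days → 25 October 2011.

2011-10-25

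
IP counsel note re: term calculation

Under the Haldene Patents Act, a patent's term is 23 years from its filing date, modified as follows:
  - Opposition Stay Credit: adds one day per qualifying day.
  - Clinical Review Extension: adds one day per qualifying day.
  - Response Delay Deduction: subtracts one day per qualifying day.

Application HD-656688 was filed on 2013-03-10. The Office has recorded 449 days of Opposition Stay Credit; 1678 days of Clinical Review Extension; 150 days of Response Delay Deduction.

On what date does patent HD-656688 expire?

August 8, 2041

Base term: filing date + 23 years → 10 March 2036.
Opposition Stay Credit: +449 days → 2 June 2037.
Clinical Review Extension: +1678 days → 5 January 2042.
Response Delay Deduction: −150 days → 8 August 2041.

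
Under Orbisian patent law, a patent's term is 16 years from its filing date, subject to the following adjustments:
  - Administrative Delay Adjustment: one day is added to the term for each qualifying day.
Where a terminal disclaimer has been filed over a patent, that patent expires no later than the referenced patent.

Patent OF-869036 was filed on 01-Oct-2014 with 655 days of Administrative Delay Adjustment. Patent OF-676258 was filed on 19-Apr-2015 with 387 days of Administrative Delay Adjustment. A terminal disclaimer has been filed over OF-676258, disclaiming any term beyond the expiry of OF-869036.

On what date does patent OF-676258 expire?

Natural term of OF-676258:
  Base: filing + 16 years → 19 April 2031.
  Administrative Delay Adjustment: +387 days → 10 May 2032.
Expiry of referenced patent OF-869036:
  Base: filing + 16 years → 1 October 2030.
  Administrative Delay Adjustment: +655 days → 17 July 2032.
Terminal disclaimer: OF-676258 expires on the earlier of 10 May 2032 and 17 July 2032.

2032-05-10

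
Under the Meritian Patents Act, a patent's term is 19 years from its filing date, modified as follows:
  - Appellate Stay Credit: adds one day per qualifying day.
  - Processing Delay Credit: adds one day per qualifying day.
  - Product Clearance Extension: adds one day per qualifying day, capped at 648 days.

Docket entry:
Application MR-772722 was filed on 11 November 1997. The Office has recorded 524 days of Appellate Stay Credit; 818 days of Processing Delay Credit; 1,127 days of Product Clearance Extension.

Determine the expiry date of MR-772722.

Base term: filing date + 19 years → 11 November 2016.
Appellate Stay Credit: +524 days → 19 April 2018.
Processing Delay Credit: +818 days → 15 July 2020.
Product Clearance Extension: 1127 days claimed exceeds the 648-day cap, so +648 days → 24 April 2022.

April 24, 2022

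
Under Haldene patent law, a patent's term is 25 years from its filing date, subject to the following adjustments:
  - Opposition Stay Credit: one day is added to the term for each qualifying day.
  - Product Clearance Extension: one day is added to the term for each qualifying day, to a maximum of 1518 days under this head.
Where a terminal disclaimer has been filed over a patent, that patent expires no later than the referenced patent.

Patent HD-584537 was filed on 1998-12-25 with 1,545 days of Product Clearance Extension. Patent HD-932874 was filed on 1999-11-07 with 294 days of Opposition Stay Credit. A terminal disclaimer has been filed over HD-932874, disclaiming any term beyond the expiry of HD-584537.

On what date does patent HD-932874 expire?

August 28, 2025

Natural term of HD-932874:
  Base: filing + 25 years → 7 November 2024.
  Opposition Stay Credit: +294 days → 28 August 2025.
Expiry of referenced patent HD-584537:
  Base: filing + 25 years → 25 December 2023.
  Product Clearance Extension: 1545 days claimed exceeds the 1518-day cap, so +1518 days → 20 February 2028.
Terminal disclaimer: HD-932874 expires on the earlier of 28 August 2025 and 20 February 2028.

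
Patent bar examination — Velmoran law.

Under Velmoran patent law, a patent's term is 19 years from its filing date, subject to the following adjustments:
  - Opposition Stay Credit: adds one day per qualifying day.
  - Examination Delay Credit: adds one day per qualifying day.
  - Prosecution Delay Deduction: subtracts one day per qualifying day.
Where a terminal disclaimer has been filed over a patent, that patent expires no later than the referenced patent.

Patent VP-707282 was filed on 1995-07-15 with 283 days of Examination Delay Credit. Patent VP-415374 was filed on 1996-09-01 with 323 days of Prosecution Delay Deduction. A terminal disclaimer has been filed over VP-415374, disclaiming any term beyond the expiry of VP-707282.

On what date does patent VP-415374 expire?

October 13, 2014

Natural term of VP-415374:
  Base: filing + 19 years → 1 September 2015.
  Prosecution Delay Deduction: −323 days → 13 October 2014.
Expiry of referenced patent VP-707282:
  Base: filing + 19 years → 15 July 2014.
  Examination Delay Credit: +283 days → 24 April 2015.
Terminal disclaimer: VP-415374 expires on the earlier of 13 October 2014 and 24 April 2015.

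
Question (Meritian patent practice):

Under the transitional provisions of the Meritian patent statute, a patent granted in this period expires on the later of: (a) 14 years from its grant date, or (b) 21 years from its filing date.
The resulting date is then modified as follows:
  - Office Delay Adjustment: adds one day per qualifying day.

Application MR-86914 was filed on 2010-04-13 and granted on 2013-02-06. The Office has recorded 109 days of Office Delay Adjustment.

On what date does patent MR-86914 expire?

2031-07-31

(a) grant + 14 years → 6 February 2027.
(b) filing + 21 years → 13 April 2031.
Later of the two: 13 April 2031.
Office Delay Adjustment: +109 days → 31 July 2031.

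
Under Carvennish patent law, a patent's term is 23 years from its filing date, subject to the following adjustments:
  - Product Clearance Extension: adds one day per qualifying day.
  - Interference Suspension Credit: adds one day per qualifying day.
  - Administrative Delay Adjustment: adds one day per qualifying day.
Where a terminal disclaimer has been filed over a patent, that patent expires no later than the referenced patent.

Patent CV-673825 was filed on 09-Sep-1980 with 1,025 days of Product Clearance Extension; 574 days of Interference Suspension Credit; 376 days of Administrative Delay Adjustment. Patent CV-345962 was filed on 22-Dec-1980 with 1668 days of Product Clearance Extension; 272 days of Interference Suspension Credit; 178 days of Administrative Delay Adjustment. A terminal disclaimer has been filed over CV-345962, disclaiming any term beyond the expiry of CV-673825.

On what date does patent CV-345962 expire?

2009-02-04

Natural term of CV-345962:
  Base: filing + 23 years → 22 December 2003.
  Product Clearance Extension: +1668 days → 16 July 2008.
  Interference Suspension Credit: +272 days → 14 April 2009.
  Administrative Delay Adjustment: +178 days → 9 October 2009.
Expiry of referenced patent CV-673825:
  Base: filing + 23 years → 9 September 2003.
  Product Clearance Extension: +1025 days → 30 June 2006.
  Interference Suspension Credit: +574 days → 25 January 2008.
  Administrative Delay Adjustment: +376 days → 4 February 2009.
Terminal disclaimer: CV-345962 expires on the earlier of 9 October 2009 and 4 February 2009.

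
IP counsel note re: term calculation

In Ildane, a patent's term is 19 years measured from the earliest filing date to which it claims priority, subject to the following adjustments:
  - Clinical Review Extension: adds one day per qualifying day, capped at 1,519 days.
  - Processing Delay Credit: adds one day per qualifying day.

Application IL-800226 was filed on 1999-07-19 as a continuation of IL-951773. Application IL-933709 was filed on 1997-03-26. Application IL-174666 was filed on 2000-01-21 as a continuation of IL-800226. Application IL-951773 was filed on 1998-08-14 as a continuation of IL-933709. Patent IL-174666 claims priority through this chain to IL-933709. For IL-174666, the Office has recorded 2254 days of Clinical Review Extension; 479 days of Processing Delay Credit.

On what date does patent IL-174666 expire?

Earliest priority filing: 26 March 1997.
Base term: 26 March 1997 + 19 years → 26 March 2016.
Clinical Review Extension: 2254 days claimed exceeds the 1519-day cap, so +1519 days → 23 May 2020.
Processing Delay Credit: +479 days → 14 September 2021.

September 14, 2021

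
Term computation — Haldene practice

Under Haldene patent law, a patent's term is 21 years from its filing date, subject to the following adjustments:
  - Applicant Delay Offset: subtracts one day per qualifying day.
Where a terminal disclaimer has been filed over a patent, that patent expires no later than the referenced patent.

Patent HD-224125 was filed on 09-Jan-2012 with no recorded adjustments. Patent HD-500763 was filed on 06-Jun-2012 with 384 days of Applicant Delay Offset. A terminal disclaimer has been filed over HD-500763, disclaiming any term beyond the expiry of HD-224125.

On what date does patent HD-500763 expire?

May 18, 2032

Natural term of HD-500763:
  Base: filing + 21 years → 6 June 2033.
  Applicant Delay Offset: −384 days → 18 May 2032.
Expiry of referenced patent HD-224125:
  Base: filing + 21 years → 9 January 2033.
Terminal disclaimer: HD-500763 expires on the earlier of 18 May 2032 and 9 January 2033.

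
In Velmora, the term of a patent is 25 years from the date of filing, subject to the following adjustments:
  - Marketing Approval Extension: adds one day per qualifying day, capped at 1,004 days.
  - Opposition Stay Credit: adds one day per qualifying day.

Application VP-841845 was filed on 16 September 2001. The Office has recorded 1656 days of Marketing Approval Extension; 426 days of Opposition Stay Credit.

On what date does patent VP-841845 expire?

August 16, 2030

Base term: filing date + 25 years → 16 September 2026.
Marketing Approval Extension: 1656 days claimed exceeds the 1004-day cap, so +1004 days → 16 June 2029.
Opposition Stay Credit: +426 days → 16 August 2030.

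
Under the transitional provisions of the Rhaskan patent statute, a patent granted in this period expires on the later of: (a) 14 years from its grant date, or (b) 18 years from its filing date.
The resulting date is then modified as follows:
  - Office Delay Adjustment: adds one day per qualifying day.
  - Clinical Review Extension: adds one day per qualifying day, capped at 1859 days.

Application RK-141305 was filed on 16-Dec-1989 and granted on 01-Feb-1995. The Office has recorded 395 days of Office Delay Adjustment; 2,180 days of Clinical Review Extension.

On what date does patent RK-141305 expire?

(a) grant + 14 years → 1 February 2009.
(b) filing + 18 years → 16 December 2007.
Later of the two: 1 February 2009.
Office Delay Adjustment: +395 days → 3 March 2010.
Clinical Review Extension: 2180 days claimed exceeds the 1859-day cap, so +1859 days → 5 April 2015.

2015-04-05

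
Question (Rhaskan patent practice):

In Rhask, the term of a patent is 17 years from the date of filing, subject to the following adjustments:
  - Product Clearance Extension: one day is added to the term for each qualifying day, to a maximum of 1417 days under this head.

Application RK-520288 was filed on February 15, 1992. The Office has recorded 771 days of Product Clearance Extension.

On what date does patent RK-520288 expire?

2011-03-28

Base term: filing date + 17 years → 15 February 2009.
Product Clearance Extension: 771 days (within the 1417-day cap) → +771 days → 28 March 2011.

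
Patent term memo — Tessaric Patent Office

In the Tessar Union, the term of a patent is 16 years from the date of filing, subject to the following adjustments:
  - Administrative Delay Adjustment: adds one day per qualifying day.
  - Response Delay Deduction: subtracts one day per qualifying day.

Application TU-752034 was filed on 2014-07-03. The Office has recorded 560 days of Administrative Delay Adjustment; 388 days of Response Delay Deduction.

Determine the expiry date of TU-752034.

Base term: filing date + 16 years → 3 July 2030.
Administrative Delay Adjustment: +560 days → 14 January 2032.
Response Delay Deduction: −388 days → 22 December 2030.

2030-12-22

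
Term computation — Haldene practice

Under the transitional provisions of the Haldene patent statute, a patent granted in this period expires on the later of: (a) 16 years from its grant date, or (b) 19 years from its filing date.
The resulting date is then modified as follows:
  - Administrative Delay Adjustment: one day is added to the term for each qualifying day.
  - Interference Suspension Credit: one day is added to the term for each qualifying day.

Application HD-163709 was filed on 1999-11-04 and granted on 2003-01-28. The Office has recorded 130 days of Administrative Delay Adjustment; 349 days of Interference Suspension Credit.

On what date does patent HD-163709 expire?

(a) grant + 16 years → 28 January 2019.
(b) filing + 19 years → 4 November 2018.
Later of the two: 28 January 2019.
Administrative Delay Adjustment: +130 days → 7 June 2019.
Interference Suspension Credit: +349 days → 21 May 2020.

May 21, 2020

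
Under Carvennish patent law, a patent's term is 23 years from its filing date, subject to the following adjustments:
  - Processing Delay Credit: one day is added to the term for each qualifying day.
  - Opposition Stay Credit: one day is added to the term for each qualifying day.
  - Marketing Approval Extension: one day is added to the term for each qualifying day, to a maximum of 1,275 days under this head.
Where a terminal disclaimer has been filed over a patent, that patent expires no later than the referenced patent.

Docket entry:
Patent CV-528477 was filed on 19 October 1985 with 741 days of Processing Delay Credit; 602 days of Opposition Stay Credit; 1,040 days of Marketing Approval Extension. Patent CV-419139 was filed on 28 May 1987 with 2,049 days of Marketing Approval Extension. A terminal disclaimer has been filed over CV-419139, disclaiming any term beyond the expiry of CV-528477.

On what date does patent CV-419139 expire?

2013-11-23

Natural term of CV-419139:
  Base: filing + 23 years → 28 May 2010.
  Marketing Approval Extension: 2049 days claimed exceeds the 1275-day cap, so +1275 days → 23 November 2013.
Expiry of referenced patent CV-528477:
  Base: filing + 23 years → 19 October 2008.
  Processing Delay Credit: +741 days → 30 October 2010.
  Opposition Stay Credit: +602 days → 23 June 2012.
  Marketing Approval Extension: 1040 days (within the 1275-day cap) → +1040 days → 29 April 2015.
Terminal disclaimer: CV-419139 expires on the earlier of 23 November 2013 and 29 April 2015.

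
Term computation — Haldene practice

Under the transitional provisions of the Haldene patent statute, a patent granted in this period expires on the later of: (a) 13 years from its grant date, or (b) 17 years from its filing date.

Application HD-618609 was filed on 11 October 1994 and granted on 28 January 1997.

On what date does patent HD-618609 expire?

2011-10-11

(a) grant + 13 years → 28 January 2010.
(b) filing + 17 years → 11 October 2011.
Later of the two: 11 October 2011.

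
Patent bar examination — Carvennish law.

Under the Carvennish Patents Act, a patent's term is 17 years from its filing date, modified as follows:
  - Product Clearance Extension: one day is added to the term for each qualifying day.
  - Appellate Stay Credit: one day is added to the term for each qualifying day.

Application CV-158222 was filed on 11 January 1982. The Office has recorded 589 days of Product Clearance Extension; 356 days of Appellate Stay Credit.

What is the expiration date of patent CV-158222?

Base term: filing date + 17 years → 11 January 1999.
Product Clearance Extension: +589 days → 22 August 2000.
Appellate Stay Credit: +356 days → 13 August 2001.

August 13, 2001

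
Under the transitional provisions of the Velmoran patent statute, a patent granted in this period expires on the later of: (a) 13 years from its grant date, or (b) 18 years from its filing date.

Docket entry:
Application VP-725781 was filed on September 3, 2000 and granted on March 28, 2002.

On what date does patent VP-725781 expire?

September 3, 2018

(a) grant + 13 years → 28 March 2015.
(b) filing + 18 years → 3 September 2018.
Later of the two: 3 September 2018.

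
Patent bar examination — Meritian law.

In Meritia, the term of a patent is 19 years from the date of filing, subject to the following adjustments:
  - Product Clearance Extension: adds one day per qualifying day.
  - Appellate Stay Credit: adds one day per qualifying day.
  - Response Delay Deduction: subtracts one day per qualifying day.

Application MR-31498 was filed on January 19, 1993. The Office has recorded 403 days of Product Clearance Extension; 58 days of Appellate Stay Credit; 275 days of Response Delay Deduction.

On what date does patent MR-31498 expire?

July 23, 2012

Base term: filing date + 19 years → 19 January 2012.
Product Clearance Extension: +403 days → 25 February 2013.
Appellate Stay Credit: +58 days → 24 April 2013.
Response Delay Deduction: −275 days → 23 July 2012.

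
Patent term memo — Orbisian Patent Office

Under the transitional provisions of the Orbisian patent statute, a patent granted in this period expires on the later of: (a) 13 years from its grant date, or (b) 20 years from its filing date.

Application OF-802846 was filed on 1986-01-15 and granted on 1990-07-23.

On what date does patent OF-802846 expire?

(a) grant + 13 years → 23 July 2003.
(b) filing + 20 years → 15 January 2006.
Later of the two: 15 January 2006.

2006-01-15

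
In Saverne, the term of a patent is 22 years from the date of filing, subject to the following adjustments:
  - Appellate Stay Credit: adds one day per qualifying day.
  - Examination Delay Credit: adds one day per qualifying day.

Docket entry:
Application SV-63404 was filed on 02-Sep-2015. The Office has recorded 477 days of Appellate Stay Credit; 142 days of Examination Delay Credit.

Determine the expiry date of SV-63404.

Base term: filing date + 22 years → 2 September 2037.
Appellate Stay Credit: +477 days → 23 December 2038.
Examination Delay Credit: +142 days → 14 May 2039.

2039-05-14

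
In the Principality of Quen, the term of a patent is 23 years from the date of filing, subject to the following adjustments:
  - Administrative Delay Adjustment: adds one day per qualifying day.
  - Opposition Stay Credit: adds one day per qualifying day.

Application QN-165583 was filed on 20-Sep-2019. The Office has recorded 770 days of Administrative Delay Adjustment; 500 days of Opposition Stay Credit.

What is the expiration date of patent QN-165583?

Base term: filing date + 23 years → 20 September 2042.
Administrative Delay Adjustment: +770 days → 29 October 2044.
Opposition Stay Credit: +500 days → 13 March 2046.

2046-03-13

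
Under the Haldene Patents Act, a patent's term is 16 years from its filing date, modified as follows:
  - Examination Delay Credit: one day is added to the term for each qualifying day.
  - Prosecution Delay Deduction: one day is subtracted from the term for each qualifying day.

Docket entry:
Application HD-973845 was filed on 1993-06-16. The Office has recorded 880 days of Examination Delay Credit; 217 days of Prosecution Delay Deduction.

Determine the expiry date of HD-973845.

Base term: filing date + 16 years → 16 June 2009.
Examination Delay Credit: +880 days → 13 November 2011.
Prosecution Delay Deduction: −217 days → 10 April 2011.

April 10, 2011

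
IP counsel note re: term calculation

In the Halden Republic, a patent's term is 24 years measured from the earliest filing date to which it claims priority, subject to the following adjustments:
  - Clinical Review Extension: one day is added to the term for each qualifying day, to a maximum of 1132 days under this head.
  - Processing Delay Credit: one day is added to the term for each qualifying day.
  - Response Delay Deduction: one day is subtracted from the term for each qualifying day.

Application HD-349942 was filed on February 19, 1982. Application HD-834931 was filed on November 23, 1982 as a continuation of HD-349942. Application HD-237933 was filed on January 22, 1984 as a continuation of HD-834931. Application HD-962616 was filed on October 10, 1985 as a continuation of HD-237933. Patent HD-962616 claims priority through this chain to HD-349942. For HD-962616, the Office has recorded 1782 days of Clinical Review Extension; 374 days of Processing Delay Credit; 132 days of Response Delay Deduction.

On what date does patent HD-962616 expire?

2009-11-24

Earliest priority filing: 19 February 1982.
Base term: 19 February 1982 + 24 years → 19 February 2006.
Clinical Review Extension: 1782 days claimed exceeds the 1132-day cap, so +1132 days → 27 March 2009.
Processing Delay Credit: +374 days → 5 April 2010.
Response Delay Deduction: −132 days → 24 November 2009.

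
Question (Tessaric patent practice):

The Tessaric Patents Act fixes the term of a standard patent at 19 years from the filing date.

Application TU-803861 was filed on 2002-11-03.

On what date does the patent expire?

November 3, 2021

Filing date + 19 years → 3 November 2021.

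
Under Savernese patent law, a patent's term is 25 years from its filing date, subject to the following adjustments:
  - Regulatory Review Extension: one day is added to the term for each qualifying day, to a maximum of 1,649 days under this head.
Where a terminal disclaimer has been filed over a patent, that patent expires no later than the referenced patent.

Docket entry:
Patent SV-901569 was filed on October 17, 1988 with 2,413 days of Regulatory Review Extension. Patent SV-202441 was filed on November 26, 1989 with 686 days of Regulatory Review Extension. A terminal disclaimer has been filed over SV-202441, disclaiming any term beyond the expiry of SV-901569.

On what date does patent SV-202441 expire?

Natural term of SV-202441:
  Base: filing + 25 years → 26 November 2014.
  Regulatory Review Extension: 686 days (within the 1649-day cap) → +686 days → 12 October 2016.
Expiry of referenced patent SV-901569:
  Base: filing + 25 years → 17 October 2013.
  Regulatory Review Extension: 2413 days claimed exceeds the 1649-day cap, so +1649 days → 23 April 2018.
Terminal disclaimer: SV-202441 expires on the earlier of 12 October 2016 and 23 April 2018.

2016-10-12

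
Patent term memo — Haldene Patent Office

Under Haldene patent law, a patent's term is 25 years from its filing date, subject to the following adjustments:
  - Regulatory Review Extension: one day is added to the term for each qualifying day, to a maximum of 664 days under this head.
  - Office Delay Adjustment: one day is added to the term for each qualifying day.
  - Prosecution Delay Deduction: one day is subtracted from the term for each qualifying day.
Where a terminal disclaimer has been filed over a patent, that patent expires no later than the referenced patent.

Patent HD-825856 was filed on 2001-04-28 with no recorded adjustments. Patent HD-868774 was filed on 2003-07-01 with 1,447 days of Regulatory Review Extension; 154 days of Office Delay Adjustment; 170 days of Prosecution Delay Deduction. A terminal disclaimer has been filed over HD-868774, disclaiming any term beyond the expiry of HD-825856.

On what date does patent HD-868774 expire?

Natural term of HD-868774:
  Base: filing + 25 years → 1 July 2028.
  Regulatory Review Extension: 1447 days claimed exceeds the 664-day cap, so +664 days → 26 April 2030.
  Office Delay Adjustment: +154 days → 27 September 2030.
  Prosecution Delay Deduction: −170 days → 10 April 2030.
Expiry of referenced patent HD-825856:
  Base: filing + 25 years → 28 April 2026.
Terminal disclaimer: HD-868774 expires on the earlier of 10 April 2030 and 28 April 2026.

April 28, 2026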